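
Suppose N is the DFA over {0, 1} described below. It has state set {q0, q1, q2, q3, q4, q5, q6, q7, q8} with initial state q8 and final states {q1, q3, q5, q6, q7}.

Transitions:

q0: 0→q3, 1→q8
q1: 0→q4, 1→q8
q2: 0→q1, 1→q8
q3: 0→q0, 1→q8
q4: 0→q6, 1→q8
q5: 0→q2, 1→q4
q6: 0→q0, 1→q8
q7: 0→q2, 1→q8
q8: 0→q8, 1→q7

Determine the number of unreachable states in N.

No path from q8 leads to q5; the other 8 states are all reachable.

1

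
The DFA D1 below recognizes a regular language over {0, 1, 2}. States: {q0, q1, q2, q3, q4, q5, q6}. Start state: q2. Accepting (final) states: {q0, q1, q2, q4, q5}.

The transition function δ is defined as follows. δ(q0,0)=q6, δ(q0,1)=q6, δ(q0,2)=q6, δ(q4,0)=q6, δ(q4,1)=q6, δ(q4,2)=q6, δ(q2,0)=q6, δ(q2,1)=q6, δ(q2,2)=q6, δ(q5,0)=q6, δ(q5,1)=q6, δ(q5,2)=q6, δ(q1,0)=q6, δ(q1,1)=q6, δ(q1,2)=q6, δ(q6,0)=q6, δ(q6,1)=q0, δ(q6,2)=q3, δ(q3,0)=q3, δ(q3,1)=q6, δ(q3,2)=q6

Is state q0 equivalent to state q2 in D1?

Yes

States {q1,q4,q5} cannot be reached from the start state, so discard them.
Start with accepting vs non-accepting: {q0,q2} | {q3,q6}.
Refine {q3,q6} on symbol 1: members go to different blocks, giving {q3} and {q6}.
No further refinement is possible. Final partition (3 blocks): {q0,q2} | {q3} | {q6}.
q0 and q2 lie in the same block of the stable partition, so they are equivalent — no string distinguishes them.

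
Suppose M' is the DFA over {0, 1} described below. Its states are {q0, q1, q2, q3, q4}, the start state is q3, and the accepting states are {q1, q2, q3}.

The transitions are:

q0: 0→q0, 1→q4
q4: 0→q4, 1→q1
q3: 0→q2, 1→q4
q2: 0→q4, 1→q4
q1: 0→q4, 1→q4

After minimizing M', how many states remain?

3

Reachable states from the start: {q1,q2,q3,q4}. Unreachable: {q0} — drop them.
Start with accepting vs non-accepting: {q1,q2,q3} | {q4}.
On input 0, block {q1,q2,q3} splits into {q1,q2} and {q3}.
Stable partition: {q1,q2} | {q4} | {q3} — 3 equivalence classes.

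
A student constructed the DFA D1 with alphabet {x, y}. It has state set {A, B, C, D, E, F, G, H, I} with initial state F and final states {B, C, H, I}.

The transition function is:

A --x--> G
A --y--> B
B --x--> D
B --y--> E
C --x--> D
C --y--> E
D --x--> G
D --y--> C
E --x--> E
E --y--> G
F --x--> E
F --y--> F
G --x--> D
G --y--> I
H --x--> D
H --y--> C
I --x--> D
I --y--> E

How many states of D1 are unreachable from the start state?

3

No path from F leads to A, B, H; the other 6 states are all reachable.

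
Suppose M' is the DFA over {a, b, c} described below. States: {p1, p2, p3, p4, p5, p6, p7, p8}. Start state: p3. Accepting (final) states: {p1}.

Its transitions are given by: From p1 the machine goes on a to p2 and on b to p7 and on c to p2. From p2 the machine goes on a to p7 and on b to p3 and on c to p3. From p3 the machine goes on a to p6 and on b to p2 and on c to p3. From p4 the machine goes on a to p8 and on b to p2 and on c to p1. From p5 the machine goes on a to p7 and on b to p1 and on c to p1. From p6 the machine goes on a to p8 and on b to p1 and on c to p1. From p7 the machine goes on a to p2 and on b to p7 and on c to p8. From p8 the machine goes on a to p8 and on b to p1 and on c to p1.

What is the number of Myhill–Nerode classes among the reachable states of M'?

First remove the unreachable states {p4,p5}; 6 states remain.
Initial partition by acceptance: {p1} | {p2,p3,p6,p7,p8}.
Refine {p2,p3,p6,p7,p8} on symbol b: members go to different blocks, giving {p2,p3,p7} and {p6,p8}.
Split {p2,p3,p7} by δ(·,a) → {p2,p7} and {p3}.
Refine {p2,p7} on symbol b: members go to different blocks, giving {p2} and {p7}.
No further refinement is possible. Final partition (5 blocks): {p1} | {p2} | {p6,p8} | {p3} | {p7}.

5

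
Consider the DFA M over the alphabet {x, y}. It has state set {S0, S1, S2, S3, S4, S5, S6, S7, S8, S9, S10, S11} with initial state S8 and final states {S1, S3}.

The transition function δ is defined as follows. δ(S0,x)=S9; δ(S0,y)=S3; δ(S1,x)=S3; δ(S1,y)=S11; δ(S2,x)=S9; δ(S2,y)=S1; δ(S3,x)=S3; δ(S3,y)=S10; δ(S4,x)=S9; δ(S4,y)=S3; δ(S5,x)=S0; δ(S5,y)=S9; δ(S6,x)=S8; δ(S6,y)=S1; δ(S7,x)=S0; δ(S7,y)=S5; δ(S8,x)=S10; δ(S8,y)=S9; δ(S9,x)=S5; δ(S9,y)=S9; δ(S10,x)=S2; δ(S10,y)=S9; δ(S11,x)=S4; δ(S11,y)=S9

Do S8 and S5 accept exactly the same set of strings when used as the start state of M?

States {S6,S7} cannot be reached from the start state, so discard them.
Start with accepting vs non-accepting: {S1,S3} | {S0,S2,S4,S5,S8,S9,S10,S11}.
Refine {S0,S2,S4,S5,S8,S9,S10,S11} on symbol y: members go to different blocks, giving {S5,S8,S9,S10,S11} and {S0,S2,S4}.
Split {S5,S8,S9,S10,S11} by δ(·,x) → {S5,S10,S11} and {S8,S9}.
Stable partition: {S1,S3} | {S5,S10,S11} | {S0,S2,S4} | {S8,S9} — 4 equivalence classes.
S8 and S5 end up in different blocks, so they are distinguishable. For instance, the string 'xy' is accepted from only S5.

No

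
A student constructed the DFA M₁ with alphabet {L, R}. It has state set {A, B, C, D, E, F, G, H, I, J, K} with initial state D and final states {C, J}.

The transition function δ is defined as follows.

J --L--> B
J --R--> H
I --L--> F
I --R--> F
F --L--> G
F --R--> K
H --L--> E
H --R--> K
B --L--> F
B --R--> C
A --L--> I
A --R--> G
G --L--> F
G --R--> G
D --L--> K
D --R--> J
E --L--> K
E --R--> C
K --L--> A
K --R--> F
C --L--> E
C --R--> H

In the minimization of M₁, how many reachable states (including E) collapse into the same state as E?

Initial partition by acceptance: {C,J} | {A,B,D,E,F,G,H,I,K}.
On input R, block {A,B,D,E,F,G,H,I,K} splits into {A,F,G,H,I,K} and {B,D,E}.
Refine {A,F,G,H,I,K} on symbol L: members go to different blocks, giving {A,F,G,I,K} and {H}.
Stable partition: {C,J} | {A,F,G,I,K} | {B,D,E} | {H} — 4 equivalence classes.
The equivalence class containing E is {B,D,E}, of size 3.

3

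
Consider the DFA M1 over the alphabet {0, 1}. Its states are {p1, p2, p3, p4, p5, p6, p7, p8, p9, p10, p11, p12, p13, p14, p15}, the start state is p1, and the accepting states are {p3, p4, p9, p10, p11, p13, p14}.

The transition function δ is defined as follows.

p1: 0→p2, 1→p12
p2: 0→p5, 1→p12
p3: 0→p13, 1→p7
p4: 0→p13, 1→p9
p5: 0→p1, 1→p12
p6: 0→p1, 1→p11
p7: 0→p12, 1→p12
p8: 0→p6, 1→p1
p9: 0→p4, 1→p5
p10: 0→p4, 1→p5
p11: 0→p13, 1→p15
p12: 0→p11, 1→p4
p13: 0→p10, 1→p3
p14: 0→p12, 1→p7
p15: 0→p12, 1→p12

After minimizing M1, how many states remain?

Reachable states from the start: {p1,p2,p3,p4,p5,p7,p9,p10,p11,p12,p13,p15}. Unreachable: {p6,p8,p14} — drop them.
P0 = {p3,p4,p9,p10,p11,p13} | {p1,p2,p5,p7,p12,p15}.
Split {p3,p4,p9,p10,p11,p13} by δ(·,1) → {p3,p9,p10,p11} and {p4,p13}.
On input 0, block {p1,p2,p5,p7,p12,p15} splits into {p1,p2,p5,p7,p15} and {p12}.
Refine {p1,p2,p5,p7,p15} on symbol 0: members go to different blocks, giving {p1,p2,p5} and {p7,p15}.
Refine {p3,p9,p10,p11} on symbol 1: members go to different blocks, giving {p3,p11} and {p9,p10}.
Split {p4,p13} by δ(·,0) → {p4} and {p13}.
Stable partition: {p3,p11} | {p1,p2,p5} | {p4} | {p12} | {p7,p15} | {p9,p10} | {p13} — 7 equivalence classes.

7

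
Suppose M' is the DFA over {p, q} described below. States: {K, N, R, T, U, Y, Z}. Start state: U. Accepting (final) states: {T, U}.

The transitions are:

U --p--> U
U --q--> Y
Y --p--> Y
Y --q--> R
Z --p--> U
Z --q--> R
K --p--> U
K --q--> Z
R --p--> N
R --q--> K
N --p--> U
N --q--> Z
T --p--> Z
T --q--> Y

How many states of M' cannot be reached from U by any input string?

1

No path from U leads to T; the other 6 states are all reachable.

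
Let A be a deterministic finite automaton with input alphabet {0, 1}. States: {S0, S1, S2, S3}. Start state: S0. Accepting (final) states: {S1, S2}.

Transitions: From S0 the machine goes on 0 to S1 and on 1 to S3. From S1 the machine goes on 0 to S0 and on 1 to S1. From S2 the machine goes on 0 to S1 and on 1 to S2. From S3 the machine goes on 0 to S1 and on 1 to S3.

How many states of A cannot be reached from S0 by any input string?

1

No path from S0 leads to S2; the other 3 states are all reachable.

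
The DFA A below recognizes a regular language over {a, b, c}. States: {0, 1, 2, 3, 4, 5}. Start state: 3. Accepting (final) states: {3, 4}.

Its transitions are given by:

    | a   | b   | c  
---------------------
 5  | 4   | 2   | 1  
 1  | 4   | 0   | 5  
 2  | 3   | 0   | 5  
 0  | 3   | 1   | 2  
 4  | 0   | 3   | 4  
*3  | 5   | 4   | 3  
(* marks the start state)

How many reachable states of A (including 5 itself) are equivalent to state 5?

All states are reachable from the start state.
Start with accepting vs non-accepting: {3,4} | {0,1,2,5}.
No further refinement is possible. Final partition (2 blocks): {3,4} | {0,1,2,5}.
State 5 belongs to the block {0,1,2,5}, which has 4 states.

4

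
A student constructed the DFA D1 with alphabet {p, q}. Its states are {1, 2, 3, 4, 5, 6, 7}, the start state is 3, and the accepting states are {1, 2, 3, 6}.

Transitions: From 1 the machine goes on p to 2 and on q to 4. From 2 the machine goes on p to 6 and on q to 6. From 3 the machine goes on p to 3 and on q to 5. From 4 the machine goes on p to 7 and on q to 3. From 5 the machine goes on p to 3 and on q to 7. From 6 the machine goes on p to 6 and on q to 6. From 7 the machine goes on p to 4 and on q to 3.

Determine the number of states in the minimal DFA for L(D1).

Reachable states from the start: {3,4,5,7}. Unreachable: {1,2,6} — drop them.
Initial partition by acceptance: {3} | {4,5,7}.
On input p, block {4,5,7} splits into {4,7} and {5}.
No further refinement is possible. Final partition (3 blocks): {3} | {4,7} | {5}.

3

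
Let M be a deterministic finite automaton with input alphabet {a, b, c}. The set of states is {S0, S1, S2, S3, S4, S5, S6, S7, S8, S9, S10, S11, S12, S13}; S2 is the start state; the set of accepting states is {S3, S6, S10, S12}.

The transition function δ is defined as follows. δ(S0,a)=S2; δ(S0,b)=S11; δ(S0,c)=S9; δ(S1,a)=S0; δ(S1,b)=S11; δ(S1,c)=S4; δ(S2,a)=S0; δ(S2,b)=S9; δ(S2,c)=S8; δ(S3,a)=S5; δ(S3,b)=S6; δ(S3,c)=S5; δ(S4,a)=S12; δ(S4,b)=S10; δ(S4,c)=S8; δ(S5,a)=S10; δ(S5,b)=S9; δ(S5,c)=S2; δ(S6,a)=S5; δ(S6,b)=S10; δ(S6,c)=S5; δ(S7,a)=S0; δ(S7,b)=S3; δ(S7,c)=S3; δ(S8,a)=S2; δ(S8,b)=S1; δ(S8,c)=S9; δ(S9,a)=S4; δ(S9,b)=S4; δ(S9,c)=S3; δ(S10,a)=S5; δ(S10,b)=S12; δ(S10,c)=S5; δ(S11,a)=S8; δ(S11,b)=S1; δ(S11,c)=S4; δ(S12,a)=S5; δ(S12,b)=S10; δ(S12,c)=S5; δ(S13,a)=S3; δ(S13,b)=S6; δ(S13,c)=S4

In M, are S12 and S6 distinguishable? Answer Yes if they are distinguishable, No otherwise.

States {S7,S13} cannot be reached from the start state, so discard them.
Initial partition by acceptance: {S3,S6,S10,S12} | {S0,S1,S2,S4,S5,S8,S9,S11}.
Refine {S0,S1,S2,S4,S5,S8,S9,S11} on symbol a: members go to different blocks, giving {S0,S1,S2,S8,S9,S11} and {S4,S5}.
Split {S0,S1,S2,S8,S9,S11} by δ(·,a) → {S0,S1,S2,S8,S11} and {S9}.
Split {S0,S1,S2,S8,S11} by δ(·,b) → {S0,S1,S8,S11} and {S2}.
On input a, block {S0,S1,S8,S11} splits into {S0,S8} and {S1,S11}.
Split {S4,S5} by δ(·,b) → {S4} and {S5}.
Stable partition: {S3,S6,S10,S12} | {S0,S8} | {S4} | {S9} | {S2} | {S1,S11} | {S5} — 7 equivalence classes.
S12 and S6 lie in the same block of the stable partition, so they are equivalent — no string distinguishes them.

No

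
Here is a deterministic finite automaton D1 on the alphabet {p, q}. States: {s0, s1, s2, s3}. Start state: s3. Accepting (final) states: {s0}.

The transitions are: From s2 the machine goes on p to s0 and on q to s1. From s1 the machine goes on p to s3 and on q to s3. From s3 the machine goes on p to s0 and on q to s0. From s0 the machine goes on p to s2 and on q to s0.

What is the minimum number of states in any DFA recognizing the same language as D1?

Every state is reachable, so we keep all 4.
Initial partition by acceptance: {s0} | {s1,s2,s3}.
Split {s1,s2,s3} by δ(·,p) → {s2,s3} and {s1}.
Split {s2,s3} by δ(·,q) → {s2} and {s3}.
Stable partition: {s0} | {s2} | {s1} | {s3} — 4 equivalence classes.

4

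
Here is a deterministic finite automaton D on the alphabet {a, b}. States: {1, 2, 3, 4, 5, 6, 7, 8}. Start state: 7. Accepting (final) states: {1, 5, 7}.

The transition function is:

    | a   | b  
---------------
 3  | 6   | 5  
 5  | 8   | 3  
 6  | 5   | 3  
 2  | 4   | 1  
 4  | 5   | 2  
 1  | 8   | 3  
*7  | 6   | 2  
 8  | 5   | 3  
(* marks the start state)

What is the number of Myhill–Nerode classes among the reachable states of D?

All states are reachable from the start state.
P0 = {1,5,7} | {2,3,4,6,8}.
Refine {2,3,4,6,8} on symbol a: members go to different blocks, giving {4,6,8} and {2,3}.
The partition is now stable with 3 blocks: {1,5,7} | {4,6,8} | {2,3}.

3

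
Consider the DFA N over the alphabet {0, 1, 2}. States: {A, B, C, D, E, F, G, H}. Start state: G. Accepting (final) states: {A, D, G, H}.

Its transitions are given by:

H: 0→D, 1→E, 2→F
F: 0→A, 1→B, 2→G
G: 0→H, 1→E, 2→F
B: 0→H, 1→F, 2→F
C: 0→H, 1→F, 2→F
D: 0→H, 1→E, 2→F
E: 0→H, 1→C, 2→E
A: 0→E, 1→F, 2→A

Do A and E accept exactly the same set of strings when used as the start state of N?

No

Every state is reachable, so we keep all 8.
P0 = {A,D,G,H} | {B,C,E,F}.
Refine {A,D,G,H} on symbol 0: members go to different blocks, giving {D,G,H} and {A}.
Refine {B,C,E,F} on symbol 0: members go to different blocks, giving {B,C,E} and {F}.
Refine {B,C,E} on symbol 1: members go to different blocks, giving {B,C} and {E}.
Stable partition: {D,G,H} | {B,C} | {A} | {F} | {E} — 5 equivalence classes.
A and E end up in different blocks, so they are distinguishable. For instance, the string 'ε' is accepted from only A.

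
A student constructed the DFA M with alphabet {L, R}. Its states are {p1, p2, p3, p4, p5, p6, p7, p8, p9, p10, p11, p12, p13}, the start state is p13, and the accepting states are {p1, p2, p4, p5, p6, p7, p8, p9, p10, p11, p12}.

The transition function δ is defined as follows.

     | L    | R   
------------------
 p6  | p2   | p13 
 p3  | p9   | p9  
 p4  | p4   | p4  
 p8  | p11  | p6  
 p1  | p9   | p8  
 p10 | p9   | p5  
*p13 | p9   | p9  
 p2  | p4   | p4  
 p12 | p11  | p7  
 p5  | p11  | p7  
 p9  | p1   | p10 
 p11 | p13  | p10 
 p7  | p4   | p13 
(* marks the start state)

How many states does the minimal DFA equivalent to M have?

First remove the unreachable states {p3,p12}; 11 states remain.
P0 = {p1,p2,p4,p5,p6,p7,p8,p9,p10,p11} | {p13}.
Refine {p1,p2,p4,p5,p6,p7,p8,p9,p10,p11} on symbol L: members go to different blocks, giving {p1,p2,p4,p5,p6,p7,p8,p9,p10} and {p11}.
Split {p1,p2,p4,p5,p6,p7,p8,p9,p10} by δ(·,L) → {p1,p2,p4,p6,p7,p9,p10} and {p5,p8}.
On input R, block {p1,p2,p4,p6,p7,p9,p10} splits into {p2,p4,p9} and {p1,p10} and {p6,p7}.
Split {p2,p4,p9} by δ(·,L) → {p2,p4} and {p9}.
The partition is now stable with 7 blocks: {p2,p4} | {p13} | {p11} | {p5,p8} | {p1,p10} | {p6,p7} | {p9}.

7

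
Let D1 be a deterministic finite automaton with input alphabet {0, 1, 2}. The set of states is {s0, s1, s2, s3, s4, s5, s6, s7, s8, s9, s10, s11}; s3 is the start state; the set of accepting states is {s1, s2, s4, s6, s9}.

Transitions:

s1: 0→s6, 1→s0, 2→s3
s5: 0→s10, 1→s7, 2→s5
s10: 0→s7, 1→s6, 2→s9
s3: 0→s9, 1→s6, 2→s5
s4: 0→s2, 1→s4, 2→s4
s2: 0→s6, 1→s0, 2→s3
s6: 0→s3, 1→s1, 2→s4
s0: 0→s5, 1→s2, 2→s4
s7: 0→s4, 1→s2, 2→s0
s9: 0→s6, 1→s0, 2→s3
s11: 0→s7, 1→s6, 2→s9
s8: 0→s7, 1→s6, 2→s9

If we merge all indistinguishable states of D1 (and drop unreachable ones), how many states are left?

8

First remove the unreachable states {s8,s11}; 10 states remain.
Start with accepting vs non-accepting: {s1,s2,s4,s6,s9} | {s0,s3,s5,s7,s10}.
Refine {s1,s2,s4,s6,s9} on symbol 0: members go to different blocks, giving {s1,s2,s4,s9} and {s6}.
Split {s1,s2,s4,s9} by δ(·,0) → {s1,s2,s9} and {s4}.
Refine {s0,s3,s5,s7,s10} on symbol 0: members go to different blocks, giving {s0,s5,s10} and {s3} and {s7}.
Refine {s0,s5,s10} on symbol 0: members go to different blocks, giving {s0,s5} and {s10}.
On input 0, block {s0,s5} splits into {s0} and {s5}.
No further refinement is possible. Final partition (8 blocks): {s1,s2,s9} | {s0} | {s6} | {s4} | {s3} | {s7} | {s10} | {s5}.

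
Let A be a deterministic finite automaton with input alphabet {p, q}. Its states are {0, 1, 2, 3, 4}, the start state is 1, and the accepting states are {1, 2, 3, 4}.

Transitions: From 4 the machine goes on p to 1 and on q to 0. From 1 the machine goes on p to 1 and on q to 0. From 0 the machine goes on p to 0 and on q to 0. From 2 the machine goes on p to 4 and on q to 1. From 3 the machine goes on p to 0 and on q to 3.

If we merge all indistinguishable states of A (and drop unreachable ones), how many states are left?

Reachable states from the start: {0,1}. Unreachable: {2,3,4} — drop them.
Start with accepting vs non-accepting: {1} | {0}.
No further refinement is possible. Final partition (2 blocks): {1} | {0}.

2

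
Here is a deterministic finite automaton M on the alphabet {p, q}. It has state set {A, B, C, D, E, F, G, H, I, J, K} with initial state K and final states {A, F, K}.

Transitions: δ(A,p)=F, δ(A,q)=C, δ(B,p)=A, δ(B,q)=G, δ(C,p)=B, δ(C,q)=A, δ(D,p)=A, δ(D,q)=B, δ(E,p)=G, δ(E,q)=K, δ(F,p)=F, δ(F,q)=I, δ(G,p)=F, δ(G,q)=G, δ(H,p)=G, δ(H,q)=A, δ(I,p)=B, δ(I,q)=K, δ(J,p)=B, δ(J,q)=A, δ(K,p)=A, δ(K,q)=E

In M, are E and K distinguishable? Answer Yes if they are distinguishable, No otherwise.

Reachable states from the start: {A,B,C,E,F,G,I,K}. Unreachable: {D,H,J} — drop them.
Initial partition by acceptance: {A,F,K} | {B,C,E,G,I}.
Refine {B,C,E,G,I} on symbol p: members go to different blocks, giving {C,E,I} and {B,G}.
Stable partition: {A,F,K} | {C,E,I} | {B,G} — 3 equivalence classes.
E and K end up in different blocks, so they are distinguishable. For instance, the string 'ε' is accepted from only K.

Yes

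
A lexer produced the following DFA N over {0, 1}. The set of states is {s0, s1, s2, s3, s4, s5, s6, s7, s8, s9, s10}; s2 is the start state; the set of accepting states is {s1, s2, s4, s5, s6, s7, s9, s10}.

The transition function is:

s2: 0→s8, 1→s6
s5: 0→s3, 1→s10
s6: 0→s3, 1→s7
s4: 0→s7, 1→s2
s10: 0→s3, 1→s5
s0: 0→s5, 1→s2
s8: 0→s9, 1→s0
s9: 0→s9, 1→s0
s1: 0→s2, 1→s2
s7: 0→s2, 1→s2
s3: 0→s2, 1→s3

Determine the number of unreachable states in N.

BFS from s2 reaches {s0, s2, s3, s5, s6, s7, s8, s9, s10}; the 2 state(s) s1, s4 are never visited.

2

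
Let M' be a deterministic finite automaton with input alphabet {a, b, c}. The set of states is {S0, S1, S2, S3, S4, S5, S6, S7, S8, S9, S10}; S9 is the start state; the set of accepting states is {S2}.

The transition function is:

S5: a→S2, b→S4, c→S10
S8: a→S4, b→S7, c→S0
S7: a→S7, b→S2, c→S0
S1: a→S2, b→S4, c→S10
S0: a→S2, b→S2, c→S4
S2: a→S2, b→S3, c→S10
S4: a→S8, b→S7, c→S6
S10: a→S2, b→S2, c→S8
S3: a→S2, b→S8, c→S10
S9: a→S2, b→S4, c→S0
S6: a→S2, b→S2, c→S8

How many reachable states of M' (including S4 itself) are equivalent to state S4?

States {S1,S5} cannot be reached from the start state, so discard them.
P0 = {S2} | {S0,S3,S4,S6,S7,S8,S9,S10}.
Refine {S0,S3,S4,S6,S7,S8,S9,S10} on symbol a: members go to different blocks, giving {S0,S3,S6,S9,S10} and {S4,S7,S8}.
Split {S0,S3,S6,S9,S10} by δ(·,b) → {S0,S6,S10} and {S3,S9}.
Split {S4,S7,S8} by δ(·,b) → {S4,S8} and {S7}.
No further refinement is possible. Final partition (5 blocks): {S2} | {S0,S6,S10} | {S4,S8} | {S3,S9} | {S7}.
State S4 belongs to the block {S4,S8}, which has 2 states.

2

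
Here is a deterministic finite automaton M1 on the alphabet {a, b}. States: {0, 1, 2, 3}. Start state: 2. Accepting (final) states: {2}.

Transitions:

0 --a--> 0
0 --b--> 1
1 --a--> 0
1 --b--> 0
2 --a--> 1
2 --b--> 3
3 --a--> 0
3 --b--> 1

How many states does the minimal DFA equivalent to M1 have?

2

Initial partition by acceptance: {2} | {0,1,3}.
Stable partition: {2} | {0,1,3} — 2 equivalence classes.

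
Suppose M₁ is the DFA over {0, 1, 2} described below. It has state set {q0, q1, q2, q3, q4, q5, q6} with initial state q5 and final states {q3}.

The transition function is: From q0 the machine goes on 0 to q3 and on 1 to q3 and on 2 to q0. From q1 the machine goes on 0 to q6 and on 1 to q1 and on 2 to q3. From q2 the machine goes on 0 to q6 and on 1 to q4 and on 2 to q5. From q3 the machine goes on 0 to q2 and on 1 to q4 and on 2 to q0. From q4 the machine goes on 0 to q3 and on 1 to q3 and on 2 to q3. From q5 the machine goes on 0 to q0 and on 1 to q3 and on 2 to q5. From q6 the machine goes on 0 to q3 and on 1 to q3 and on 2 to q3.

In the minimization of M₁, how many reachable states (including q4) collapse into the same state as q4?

Reachable states from the start: {q0,q2,q3,q4,q5,q6}. Unreachable: {q1} — drop them.
Start with accepting vs non-accepting: {q3} | {q0,q2,q4,q5,q6}.
Refine {q0,q2,q4,q5,q6} on symbol 0: members go to different blocks, giving {q0,q4,q6} and {q2,q5}.
Refine {q0,q4,q6} on symbol 2: members go to different blocks, giving {q4,q6} and {q0}.
On input 0, block {q2,q5} splits into {q2} and {q5}.
The partition is now stable with 5 blocks: {q3} | {q4,q6} | {q2} | {q0} | {q5}.
State q4 belongs to the block {q4,q6}, which has 2 states.

2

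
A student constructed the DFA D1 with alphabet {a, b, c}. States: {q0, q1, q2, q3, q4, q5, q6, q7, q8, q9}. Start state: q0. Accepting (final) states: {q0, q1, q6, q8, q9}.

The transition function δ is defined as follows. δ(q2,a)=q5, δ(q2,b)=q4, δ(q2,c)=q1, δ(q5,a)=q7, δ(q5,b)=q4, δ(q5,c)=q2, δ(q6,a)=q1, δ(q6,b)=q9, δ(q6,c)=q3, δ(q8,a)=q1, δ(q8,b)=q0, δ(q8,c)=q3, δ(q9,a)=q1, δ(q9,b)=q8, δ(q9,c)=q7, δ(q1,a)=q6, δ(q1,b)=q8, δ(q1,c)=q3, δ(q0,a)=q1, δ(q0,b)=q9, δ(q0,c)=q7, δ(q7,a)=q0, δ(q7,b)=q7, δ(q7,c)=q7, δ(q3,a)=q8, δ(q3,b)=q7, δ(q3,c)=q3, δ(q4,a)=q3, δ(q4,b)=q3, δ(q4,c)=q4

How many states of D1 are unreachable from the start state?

BFS from q0 reaches {q0, q1, q3, q6, q7, q8, q9}; the 3 state(s) q2, q4, q5 are never visited.

3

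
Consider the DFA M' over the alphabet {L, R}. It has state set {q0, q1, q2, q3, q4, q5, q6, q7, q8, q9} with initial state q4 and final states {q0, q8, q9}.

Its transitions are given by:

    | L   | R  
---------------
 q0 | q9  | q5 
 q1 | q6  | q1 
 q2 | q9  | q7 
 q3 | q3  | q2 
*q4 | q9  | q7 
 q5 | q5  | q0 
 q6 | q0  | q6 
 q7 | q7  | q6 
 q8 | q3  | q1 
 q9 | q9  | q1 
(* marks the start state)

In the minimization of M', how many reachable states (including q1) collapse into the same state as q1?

1

States {q2,q3,q8} cannot be reached from the start state, so discard them.
P0 = {q0,q9} | {q1,q4,q5,q6,q7}.
Refine {q1,q4,q5,q6,q7} on symbol L: members go to different blocks, giving {q1,q5,q7} and {q4,q6}.
Split {q1,q5,q7} by δ(·,L) → {q5,q7} and {q1}.
Refine {q0,q9} on symbol R: members go to different blocks, giving {q0} and {q9}.
Refine {q5,q7} on symbol R: members go to different blocks, giving {q5} and {q7}.
Split {q4,q6} by δ(·,L) → {q4} and {q6}.
No further refinement is possible. Final partition (7 blocks): {q0} | {q5} | {q4} | {q1} | {q9} | {q7} | {q6}.
The equivalence class containing q1 is {q1}, of size 1.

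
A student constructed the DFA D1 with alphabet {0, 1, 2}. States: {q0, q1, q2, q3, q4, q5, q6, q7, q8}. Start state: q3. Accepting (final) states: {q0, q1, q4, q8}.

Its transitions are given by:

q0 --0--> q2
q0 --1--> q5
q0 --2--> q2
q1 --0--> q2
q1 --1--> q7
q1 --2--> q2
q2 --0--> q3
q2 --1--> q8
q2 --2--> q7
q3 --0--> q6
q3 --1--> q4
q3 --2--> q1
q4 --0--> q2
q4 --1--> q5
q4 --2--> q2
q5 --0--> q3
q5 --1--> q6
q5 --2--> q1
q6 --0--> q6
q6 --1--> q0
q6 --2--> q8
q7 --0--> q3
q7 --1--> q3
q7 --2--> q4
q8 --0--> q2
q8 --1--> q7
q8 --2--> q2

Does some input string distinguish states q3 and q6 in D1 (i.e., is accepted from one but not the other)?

P0 = {q0,q1,q4,q8} | {q2,q3,q5,q6,q7}.
On input 1, block {q2,q3,q5,q6,q7} splits into {q2,q3,q6} and {q5,q7}.
On input 2, block {q2,q3,q6} splits into {q3,q6} and {q2}.
Stable partition: {q0,q1,q4,q8} | {q3,q6} | {q5,q7} | {q2} — 4 equivalence classes.
q3 and q6 lie in the same block of the stable partition, so they are equivalent — no string distinguishes them.

No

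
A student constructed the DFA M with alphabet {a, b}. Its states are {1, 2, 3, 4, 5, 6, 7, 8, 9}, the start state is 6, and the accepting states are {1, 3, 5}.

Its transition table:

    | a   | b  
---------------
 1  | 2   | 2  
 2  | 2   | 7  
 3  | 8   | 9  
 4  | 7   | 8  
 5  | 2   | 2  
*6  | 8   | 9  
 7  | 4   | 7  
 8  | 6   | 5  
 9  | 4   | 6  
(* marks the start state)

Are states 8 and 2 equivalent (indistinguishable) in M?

No

First remove the unreachable states {1,3}; 7 states remain.
Initial partition by acceptance: {5} | {2,4,6,7,8,9}.
Split {2,4,6,7,8,9} by δ(·,b) → {2,4,6,7,9} and {8}.
Split {2,4,6,7,9} by δ(·,a) → {2,4,7,9} and {6}.
Refine {2,4,7,9} on symbol b: members go to different blocks, giving {2,7} and {4} and {9}.
Refine {2,7} on symbol a: members go to different blocks, giving {2} and {7}.
The partition is now stable with 7 blocks: {5} | {2} | {8} | {6} | {4} | {9} | {7}.
8 and 2 end up in different blocks, so they are distinguishable. For instance, the string 'b' is accepted from only 8.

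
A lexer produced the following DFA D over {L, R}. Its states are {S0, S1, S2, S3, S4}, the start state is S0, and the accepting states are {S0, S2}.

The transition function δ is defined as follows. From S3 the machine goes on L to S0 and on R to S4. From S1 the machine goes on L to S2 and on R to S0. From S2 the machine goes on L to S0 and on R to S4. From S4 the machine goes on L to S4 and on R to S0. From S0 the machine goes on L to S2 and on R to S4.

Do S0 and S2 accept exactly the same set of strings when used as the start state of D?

Reachable states from the start: {S0,S2,S4}. Unreachable: {S1,S3} — drop them.
P0 = {S0,S2} | {S4}.
No further refinement is possible. Final partition (2 blocks): {S0,S2} | {S4}.
S0 and S2 lie in the same block of the stable partition, so they are equivalent — no string distinguishes them.

Yes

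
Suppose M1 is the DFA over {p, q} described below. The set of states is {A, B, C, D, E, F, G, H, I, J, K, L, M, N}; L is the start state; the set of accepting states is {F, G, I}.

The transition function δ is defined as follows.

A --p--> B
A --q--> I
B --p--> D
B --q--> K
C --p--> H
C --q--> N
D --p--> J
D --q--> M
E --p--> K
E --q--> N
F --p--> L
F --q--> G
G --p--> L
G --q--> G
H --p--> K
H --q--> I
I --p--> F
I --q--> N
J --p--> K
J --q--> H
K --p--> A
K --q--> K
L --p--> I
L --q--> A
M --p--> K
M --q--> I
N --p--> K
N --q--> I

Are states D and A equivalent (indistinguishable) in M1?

Reachable states from the start: {A,B,D,F,G,H,I,J,K,L,M,N}. Unreachable: {C,E} — drop them.
P0 = {F,G,I} | {A,B,D,H,J,K,L,M,N}.
Split {F,G,I} by δ(·,p) → {F,G} and {I}.
On input p, block {A,B,D,H,J,K,L,M,N} splits into {A,B,D,H,J,K,M,N} and {L}.
Refine {A,B,D,H,J,K,M,N} on symbol q: members go to different blocks, giving {A,H,M,N} and {B,D,J,K}.
Refine {B,D,J,K} on symbol p: members go to different blocks, giving {B,D,J} and {K}.
Split {A,H,M,N} by δ(·,p) → {H,M,N} and {A}.
On input p, block {B,D,J} splits into {B,D} and {J}.
On input p, block {B,D} splits into {B} and {D}.
Stable partition: {F,G} | {H,M,N} | {I} | {L} | {B} | {K} | {A} | {J} | {D} — 9 equivalence classes.
D and A end up in different blocks, so they are distinguishable. For instance, the string 'q' is accepted from only A.

No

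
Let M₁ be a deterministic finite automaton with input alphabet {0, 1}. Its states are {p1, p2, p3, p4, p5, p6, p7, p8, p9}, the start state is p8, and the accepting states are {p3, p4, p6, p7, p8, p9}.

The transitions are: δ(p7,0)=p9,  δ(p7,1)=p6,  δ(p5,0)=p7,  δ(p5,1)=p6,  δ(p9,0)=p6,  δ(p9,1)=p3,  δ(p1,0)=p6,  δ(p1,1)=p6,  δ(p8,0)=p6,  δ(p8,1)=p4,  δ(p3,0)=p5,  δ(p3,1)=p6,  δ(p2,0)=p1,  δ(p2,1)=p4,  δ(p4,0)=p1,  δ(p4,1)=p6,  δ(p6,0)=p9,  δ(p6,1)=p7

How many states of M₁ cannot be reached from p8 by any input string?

BFS from p8 reaches {p1, p3, p4, p5, p6, p7, p8, p9}; the 1 state(s) p2 are never visited.

1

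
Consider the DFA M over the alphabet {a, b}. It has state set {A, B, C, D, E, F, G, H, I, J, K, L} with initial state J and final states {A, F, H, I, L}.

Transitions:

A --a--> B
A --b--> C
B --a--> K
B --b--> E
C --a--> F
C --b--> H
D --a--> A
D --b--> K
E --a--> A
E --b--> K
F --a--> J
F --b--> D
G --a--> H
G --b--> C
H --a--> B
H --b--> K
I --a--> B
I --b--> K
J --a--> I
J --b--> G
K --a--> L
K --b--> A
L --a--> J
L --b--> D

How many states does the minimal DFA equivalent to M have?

Every state is reachable, so we keep all 12.
Initial partition by acceptance: {A,F,H,I,L} | {B,C,D,E,G,J,K}.
Split {B,C,D,E,G,J,K} by δ(·,a) → {C,D,E,G,J,K} and {B}.
On input a, block {A,F,H,I,L} splits into {A,H,I} and {F,L}.
On input a, block {C,D,E,G,J,K} splits into {D,E,G,J} and {C,K}.
Split {D,E,G,J} by δ(·,b) → {D,E,G} and {J}.
The partition is now stable with 6 blocks: {A,H,I} | {D,E,G} | {B} | {F,L} | {C,K} | {J}.

6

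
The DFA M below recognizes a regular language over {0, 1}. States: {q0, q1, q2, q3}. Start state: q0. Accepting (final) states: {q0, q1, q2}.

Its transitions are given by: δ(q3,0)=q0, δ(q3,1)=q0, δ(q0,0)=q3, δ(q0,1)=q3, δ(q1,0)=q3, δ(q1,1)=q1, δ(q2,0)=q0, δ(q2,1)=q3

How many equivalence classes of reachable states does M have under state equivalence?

2

States {q1,q2} cannot be reached from the start state, so discard them.
Start with accepting vs non-accepting: {q0} | {q3}.
Stable partition: {q0} | {q3} — 2 equivalence classes.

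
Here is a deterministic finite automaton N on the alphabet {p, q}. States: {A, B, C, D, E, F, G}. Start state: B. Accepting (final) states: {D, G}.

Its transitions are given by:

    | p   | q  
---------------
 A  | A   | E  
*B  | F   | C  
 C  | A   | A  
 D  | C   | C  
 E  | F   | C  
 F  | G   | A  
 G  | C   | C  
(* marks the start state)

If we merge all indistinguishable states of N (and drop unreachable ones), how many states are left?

Reachable states from the start: {A,B,C,E,F,G}. Unreachable: {D} — drop them.
Initial partition by acceptance: {G} | {A,B,C,E,F}.
Split {A,B,C,E,F} by δ(·,p) → {A,B,C,E} and {F}.
Refine {A,B,C,E} on symbol p: members go to different blocks, giving {A,C} and {B,E}.
Refine {A,C} on symbol q: members go to different blocks, giving {A} and {C}.
Stable partition: {G} | {A} | {F} | {B,E} | {C} — 5 equivalence classes.

5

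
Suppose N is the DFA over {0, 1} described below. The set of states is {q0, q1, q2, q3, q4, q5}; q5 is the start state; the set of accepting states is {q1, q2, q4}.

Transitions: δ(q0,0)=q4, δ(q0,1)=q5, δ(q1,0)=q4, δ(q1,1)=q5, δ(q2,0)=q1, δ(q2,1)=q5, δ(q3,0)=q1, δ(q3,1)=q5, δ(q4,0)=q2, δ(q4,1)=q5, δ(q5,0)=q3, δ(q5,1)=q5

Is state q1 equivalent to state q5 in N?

No

Reachable states from the start: {q1,q2,q3,q4,q5}. Unreachable: {q0} — drop them.
P0 = {q1,q2,q4} | {q3,q5}.
Split {q3,q5} by δ(·,0) → {q3} and {q5}.
The partition is now stable with 3 blocks: {q1,q2,q4} | {q3} | {q5}.
q1 and q5 end up in different blocks, so they are distinguishable. For instance, the string 'ε' is accepted from only q1.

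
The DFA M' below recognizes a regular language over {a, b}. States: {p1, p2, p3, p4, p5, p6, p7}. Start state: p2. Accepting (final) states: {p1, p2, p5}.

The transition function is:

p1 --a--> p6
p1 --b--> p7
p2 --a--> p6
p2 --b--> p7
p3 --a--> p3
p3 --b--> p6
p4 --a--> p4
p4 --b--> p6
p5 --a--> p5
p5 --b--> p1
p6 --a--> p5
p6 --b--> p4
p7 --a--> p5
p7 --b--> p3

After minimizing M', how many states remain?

4

P0 = {p1,p2,p5} | {p3,p4,p6,p7}.
On input a, block {p1,p2,p5} splits into {p1,p2} and {p5}.
Split {p3,p4,p6,p7} by δ(·,a) → {p3,p4} and {p6,p7}.
The partition is now stable with 4 blocks: {p1,p2} | {p3,p4} | {p5} | {p6,p7}.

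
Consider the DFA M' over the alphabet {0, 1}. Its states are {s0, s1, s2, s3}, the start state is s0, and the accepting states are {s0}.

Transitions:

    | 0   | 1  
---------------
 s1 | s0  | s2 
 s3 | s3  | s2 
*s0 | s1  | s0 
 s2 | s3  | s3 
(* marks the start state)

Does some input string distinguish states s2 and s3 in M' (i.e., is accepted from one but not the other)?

No

Start with accepting vs non-accepting: {s0} | {s1,s2,s3}.
Refine {s1,s2,s3} on symbol 0: members go to different blocks, giving {s2,s3} and {s1}.
No further refinement is possible. Final partition (3 blocks): {s0} | {s2,s3} | {s1}.
s2 and s3 lie in the same block of the stable partition, so they are equivalent — no string distinguishes them.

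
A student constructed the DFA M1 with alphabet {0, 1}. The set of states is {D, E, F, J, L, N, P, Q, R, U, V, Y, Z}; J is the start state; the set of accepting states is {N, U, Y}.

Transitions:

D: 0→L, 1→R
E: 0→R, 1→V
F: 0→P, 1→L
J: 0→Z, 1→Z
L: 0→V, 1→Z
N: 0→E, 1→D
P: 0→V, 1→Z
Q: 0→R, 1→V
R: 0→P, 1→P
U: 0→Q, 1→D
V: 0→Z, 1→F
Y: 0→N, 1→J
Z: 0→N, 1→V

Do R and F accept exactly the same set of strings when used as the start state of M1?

Yes

First remove the unreachable states {Q,U,Y}; 10 states remain.
Initial partition by acceptance: {N} | {D,E,F,J,L,P,R,V,Z}.
Split {D,E,F,J,L,P,R,V,Z} by δ(·,0) → {D,E,F,J,L,P,R,V} and {Z}.
On input 0, block {D,E,F,J,L,P,R,V} splits into {D,E,F,L,P,R} and {J,V}.
Split {D,E,F,L,P,R} by δ(·,0) → {D,E,F,R} and {L,P}.
Refine {D,E,F,R} on symbol 0: members go to different blocks, giving {D,F,R} and {E}.
On input 1, block {D,F,R} splits into {F,R} and {D}.
On input 1, block {J,V} splits into {V} and {J}.
No further refinement is possible. Final partition (8 blocks): {N} | {F,R} | {Z} | {V} | {L,P} | {E} | {D} | {J}.
R and F lie in the same block of the stable partition, so they are equivalent — no string distinguishes them.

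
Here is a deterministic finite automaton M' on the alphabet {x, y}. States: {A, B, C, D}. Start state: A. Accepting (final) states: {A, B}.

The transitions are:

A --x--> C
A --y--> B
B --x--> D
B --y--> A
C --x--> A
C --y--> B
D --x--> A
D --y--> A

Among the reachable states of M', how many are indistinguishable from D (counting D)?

All states are reachable from the start state.
Start with accepting vs non-accepting: {A,B} | {C,D}.
Stable partition: {A,B} | {C,D} — 2 equivalence classes.
State D belongs to the block {C,D}, which has 2 states.

2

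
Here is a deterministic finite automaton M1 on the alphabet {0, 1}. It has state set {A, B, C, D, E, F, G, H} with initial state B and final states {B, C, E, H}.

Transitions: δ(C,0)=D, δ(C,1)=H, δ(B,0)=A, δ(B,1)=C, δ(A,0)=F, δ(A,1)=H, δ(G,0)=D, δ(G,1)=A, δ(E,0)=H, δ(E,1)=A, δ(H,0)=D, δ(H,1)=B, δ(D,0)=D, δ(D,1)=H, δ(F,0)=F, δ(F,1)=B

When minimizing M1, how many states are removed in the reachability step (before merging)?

2

BFS from B reaches {A, B, C, D, F, H}; the 2 state(s) E, G are never visited.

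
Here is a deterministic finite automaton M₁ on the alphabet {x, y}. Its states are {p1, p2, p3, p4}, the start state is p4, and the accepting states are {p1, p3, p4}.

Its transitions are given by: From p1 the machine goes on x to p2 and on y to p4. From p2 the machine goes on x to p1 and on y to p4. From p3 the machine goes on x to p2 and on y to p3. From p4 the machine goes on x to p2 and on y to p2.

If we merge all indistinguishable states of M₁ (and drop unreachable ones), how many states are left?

3

States {p3} cannot be reached from the start state, so discard them.
P0 = {p1,p4} | {p2}.
Split {p1,p4} by δ(·,y) → {p1} and {p4}.
The partition is now stable with 3 blocks: {p1} | {p2} | {p4}.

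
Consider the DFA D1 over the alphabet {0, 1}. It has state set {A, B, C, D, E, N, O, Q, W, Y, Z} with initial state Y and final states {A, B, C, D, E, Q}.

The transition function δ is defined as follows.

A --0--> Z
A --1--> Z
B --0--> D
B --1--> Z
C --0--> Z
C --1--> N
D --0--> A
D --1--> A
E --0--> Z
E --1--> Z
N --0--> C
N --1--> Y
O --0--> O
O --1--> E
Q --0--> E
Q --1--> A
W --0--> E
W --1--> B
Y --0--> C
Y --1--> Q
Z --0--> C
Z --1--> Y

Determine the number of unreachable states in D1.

4

Starting at Y and following transitions, the reachable set is {A, C, E, N, Q, Y, Z}. That leaves B, D, O, W unreachable — 4 in total.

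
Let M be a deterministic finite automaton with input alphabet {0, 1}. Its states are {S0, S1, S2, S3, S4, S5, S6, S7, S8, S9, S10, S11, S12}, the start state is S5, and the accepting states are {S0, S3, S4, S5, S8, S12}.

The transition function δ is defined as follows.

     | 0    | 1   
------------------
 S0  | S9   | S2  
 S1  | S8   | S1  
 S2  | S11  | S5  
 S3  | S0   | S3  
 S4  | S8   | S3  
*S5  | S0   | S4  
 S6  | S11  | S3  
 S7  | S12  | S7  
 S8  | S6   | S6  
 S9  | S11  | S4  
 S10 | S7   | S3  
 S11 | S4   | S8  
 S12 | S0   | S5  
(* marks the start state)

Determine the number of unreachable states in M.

Starting at S5 and following transitions, the reachable set is {S0, S2, S3, S4, S5, S6, S8, S9, S11}. That leaves S1, S7, S10, S12 unreachable — 4 in total.

4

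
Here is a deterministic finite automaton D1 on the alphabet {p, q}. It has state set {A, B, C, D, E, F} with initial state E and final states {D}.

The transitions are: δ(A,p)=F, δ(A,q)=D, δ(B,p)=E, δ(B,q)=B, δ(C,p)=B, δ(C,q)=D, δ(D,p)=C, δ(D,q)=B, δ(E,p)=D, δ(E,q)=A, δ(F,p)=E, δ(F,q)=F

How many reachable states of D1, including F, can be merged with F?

Initial partition by acceptance: {D} | {A,B,C,E,F}.
Split {A,B,C,E,F} by δ(·,p) → {A,B,C,F} and {E}.
Split {A,B,C,F} by δ(·,p) → {A,C} and {B,F}.
Stable partition: {D} | {A,C} | {E} | {B,F} — 4 equivalence classes.
State F belongs to the block {B,F}, which has 2 states.

2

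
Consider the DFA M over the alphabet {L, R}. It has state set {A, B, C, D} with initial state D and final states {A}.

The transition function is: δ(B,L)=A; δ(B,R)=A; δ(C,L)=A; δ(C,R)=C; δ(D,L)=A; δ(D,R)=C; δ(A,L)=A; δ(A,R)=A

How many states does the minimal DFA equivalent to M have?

2

First remove the unreachable states {B}; 3 states remain.
Start with accepting vs non-accepting: {A} | {C,D}.
No further refinement is possible. Final partition (2 blocks): {A} | {C,D}.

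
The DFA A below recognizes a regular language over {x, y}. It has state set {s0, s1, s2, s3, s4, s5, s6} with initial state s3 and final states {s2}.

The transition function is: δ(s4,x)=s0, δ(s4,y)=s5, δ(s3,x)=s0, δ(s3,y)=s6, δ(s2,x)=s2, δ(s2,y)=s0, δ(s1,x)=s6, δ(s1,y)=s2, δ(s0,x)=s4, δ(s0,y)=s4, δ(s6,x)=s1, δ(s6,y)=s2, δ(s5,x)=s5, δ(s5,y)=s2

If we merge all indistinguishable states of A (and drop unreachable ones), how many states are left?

Every state is reachable, so we keep all 7.
Initial partition by acceptance: {s2} | {s0,s1,s3,s4,s5,s6}.
Split {s0,s1,s3,s4,s5,s6} by δ(·,y) → {s0,s3,s4} and {s1,s5,s6}.
On input y, block {s0,s3,s4} splits into {s3,s4} and {s0}.
The partition is now stable with 4 blocks: {s2} | {s3,s4} | {s1,s5,s6} | {s0}.

4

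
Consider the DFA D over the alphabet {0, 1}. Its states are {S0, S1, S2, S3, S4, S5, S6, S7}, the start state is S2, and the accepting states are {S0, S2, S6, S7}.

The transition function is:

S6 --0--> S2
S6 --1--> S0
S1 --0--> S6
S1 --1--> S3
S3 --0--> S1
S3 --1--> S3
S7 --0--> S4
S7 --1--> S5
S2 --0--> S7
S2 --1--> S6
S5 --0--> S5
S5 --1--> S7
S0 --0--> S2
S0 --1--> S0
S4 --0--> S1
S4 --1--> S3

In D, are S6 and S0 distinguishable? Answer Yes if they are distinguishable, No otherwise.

No

Every state is reachable, so we keep all 8.
P0 = {S0,S2,S6,S7} | {S1,S3,S4,S5}.
Refine {S0,S2,S6,S7} on symbol 0: members go to different blocks, giving {S0,S2,S6} and {S7}.
On input 0, block {S0,S2,S6} splits into {S0,S6} and {S2}.
On input 0, block {S1,S3,S4,S5} splits into {S3,S4,S5} and {S1}.
On input 0, block {S3,S4,S5} splits into {S3,S4} and {S5}.
Stable partition: {S0,S6} | {S3,S4} | {S7} | {S2} | {S1} | {S5} — 6 equivalence classes.
S6 and S0 lie in the same block of the stable partition, so they are equivalent — no string distinguishes them.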